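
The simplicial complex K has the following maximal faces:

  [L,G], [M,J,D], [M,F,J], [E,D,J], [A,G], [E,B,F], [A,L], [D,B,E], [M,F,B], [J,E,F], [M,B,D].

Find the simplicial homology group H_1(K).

H_1 = Z.

K has 9 vertices, 15 edges, 8 triangles.
rank ∂_1 = 7, rank ∂_2 = 7 ⇒ b_1 = 15 − 7 − 7 = 1; all invariant factors of ∂_2 are 1 so no torsion. So H_1 ≅ Z.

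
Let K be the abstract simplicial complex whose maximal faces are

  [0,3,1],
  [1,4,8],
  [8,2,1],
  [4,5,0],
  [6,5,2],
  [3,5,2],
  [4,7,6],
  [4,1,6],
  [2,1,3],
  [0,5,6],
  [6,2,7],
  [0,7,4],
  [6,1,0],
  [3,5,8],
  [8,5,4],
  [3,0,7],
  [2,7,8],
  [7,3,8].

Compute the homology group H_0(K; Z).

H_0 = Z.

We work with the vertex ordering 0 < 1 < 2 < 3 < 4 < 5 < 6 < 7 < 8. The simplices of K, each written with vertices in increasing order, are:

  0-simplices (9): [0], [1], [2], [3], [4], [5], [6], [7], [8]
  1-simplices (27): (27 of them)
  2-simplices (18): [0,1,3], [0,1,6], [0,3,7], [0,4,5], [0,4,7], [0,5,6], [1,2,3], [1,2,8], [1,4,6], [1,4,8], [2,3,5], [2,5,6], [2,6,7], [2,7,8], [3,5,8], [3,7,8], [4,5,8], [4,6,7]

Hence C_0 ≅ Z^9, C_1 ≅ Z^27, C_2 ≅ Z^18.

Boundary ∂_1: C_1 → C_0 maps an edge to its endpoints' difference, ∂[p,q] = q − p.
This gives a 9×27 integer matrix of rank 8; reducing to Smith normal form yields diagonal entries (1,1,1,1,1,1,1,1).

The boundary map ∂_2: C_2 → C_1 sends each 2-simplex [p,q,r] to [q,r] − [p,r] + [p,q]. For instance
  ∂[2,6,7] = [6,7] − [2,7] + [2,6],
  ∂[0,3,7] = [3,7] − [0,7] + [0,3].
As a 27×18 matrix over Z this has rank 18, with invariant factors (1,1,1,1,1,1,1,1,1,1,1,1,1,1,1,1,1,2).

Now H_k = ker ∂_k / im ∂_{k+1}, so:

  H_0: rank C_0 − rank ∂_1 = 9 − 8 = 1, and the invariant factors of ∂_1 are all 1, so H_0 ≅ Z.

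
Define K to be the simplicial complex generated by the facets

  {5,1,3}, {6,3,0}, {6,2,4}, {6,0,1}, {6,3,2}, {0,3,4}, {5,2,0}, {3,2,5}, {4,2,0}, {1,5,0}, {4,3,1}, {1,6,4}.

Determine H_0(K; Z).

H_0 ≅ Z.

Fix the vertex order 0 < 1 < 2 < 3 < 4 < 5 < 6 and write every simplex with vertices in increasing order. Then dim K = 2 and the simplices of K are:

  0-simplices (7): [0], [1], [2], [3], [4], [5], [6]
  1-simplices (18): [0,1], [0,2], [0,3], [0,4], [0,5], [0,6], [1,3], [1,4], [1,5], [1,6], [2,3], [2,4], [2,5], [2,6], [3,4], [3,5], [3,6], [4,6]
  2-simplices (12): [0,1,5], [0,1,6], [0,2,4], [0,2,5], [0,3,4], [0,3,6], [1,3,4], [1,3,5], [1,4,6], [2,3,5], [2,3,6], [2,4,6]

so the chain groups are C_0 ≅ Z^7, C_1 ≅ Z^18, C_2 ≅ Z^12.

∂_1: C_1 → C_0 sends each edge [p,q] (with p < q) to q − p.
The 7×18 boundary matrix has rank 6 and Smith normal form diag(1,1,1,1,1,1).

Boundary ∂_2: C_2 → C_1 acts by ∂[p,q,r] = [q,r] − [p,r] + [p,q]. For instance
  ∂[0,1,6] = [1,6] − [0,6] + [0,1],
  ∂[0,2,4] = [2,4] − [0,4] + [0,2].
The 18×12 boundary matrix has rank 12 and Smith normal form diag(1,1,1,1,1,1,1,1,1,1,1,2).

From H_k ≅ ker(∂_k) / im(∂_{k+1}) we obtain:

  H_0: rank C_0 − rank ∂_1 = 7 − 6 = 1, and the invariant factors of ∂_1 are all 1, so H_0 ≅ Z.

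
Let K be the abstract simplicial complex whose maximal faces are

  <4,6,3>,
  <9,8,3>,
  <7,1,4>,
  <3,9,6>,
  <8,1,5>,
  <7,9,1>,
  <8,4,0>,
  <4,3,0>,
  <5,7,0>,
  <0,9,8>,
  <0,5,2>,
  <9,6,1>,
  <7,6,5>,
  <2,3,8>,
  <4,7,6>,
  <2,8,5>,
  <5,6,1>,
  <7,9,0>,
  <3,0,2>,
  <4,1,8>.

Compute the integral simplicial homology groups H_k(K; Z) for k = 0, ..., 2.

We work with the vertex ordering 0 < 1 < 2 < 3 < 4 < 5 < 6 < 7 < 8 < 9. The simplices of K, each written with vertices in increasing order, are:

  0-simplices (10): [0], [1], [2], [3], [4], [5], [6], [7], [8], [9]
  1-simplices (30): (30 of them)
  2-simplices (20): (20 of them)

so the chain groups are C_0 ≅ Z^10, C_1 ≅ Z^30, C_2 ≅ Z^20.

∂_1: C_1 → C_0 maps an edge to its endpoints' difference, ∂[p,q] = q − p.
The resulting 10×30 matrix has rank 9, and its Smith normal form has invariant factors (1,1,1,1,1,1,1,1,1).

The boundary map ∂_2: C_2 → C_1 sends each 2-simplex [p,q,r] to [q,r] − [p,r] + [p,q]. For instance
  ∂[0,3,4] = [3,4] − [0,4] + [0,3],
  ∂[0,2,5] = [2,5] − [0,5] + [0,2].
The resulting 30×20 matrix has rank 20, and its Smith normal form has invariant factors (1,1,1,1,1,1,1,1,1,1,1,1,1,1,1,1,1,1,1,2).

Now H_k = ker ∂_k / im ∂_{k+1}, so:

  H_0: rank C_0 − rank ∂_1 = 10 − 9 = 1, and the invariant factors of ∂_1 are all 1, so H_0 = Z.
  H_1: rank ker ∂_1 − rank ∂_2 = (30 − 9) − 20 = 1, and ∂_2 has invariant factor 2 > 1, so H_1 = Z ⊕ Z/2.
  H_2: rank ker ∂_2 − rank ∂_3 = (20 − 20) − 0 = 0, and there is no ∂_3, so H_2 = 0.

(K is a triangulation of the Klein bottle.)

H_0 ≅ Z,  H_1 ≅ Z ⊕ Z/2,  H_2 = 0.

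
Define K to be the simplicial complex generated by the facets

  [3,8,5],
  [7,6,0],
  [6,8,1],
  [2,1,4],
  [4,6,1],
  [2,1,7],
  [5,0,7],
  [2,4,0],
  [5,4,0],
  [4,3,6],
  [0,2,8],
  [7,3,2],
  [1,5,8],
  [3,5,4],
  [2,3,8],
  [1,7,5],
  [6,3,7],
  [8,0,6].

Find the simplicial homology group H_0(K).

We work with the vertex ordering 0 < 1 < 2 < 3 < 4 < 5 < 6 < 7 < 8. The simplices of K, each written with vertices in increasing order, are:

  0-simplices (9): [0], [1], [2], [3], [4], [5], [6], [7], [8]
  1-simplices (27): (27 of them)
  2-simplices (18): [0,2,4], [0,2,8], [0,4,5], [0,5,7], [0,6,7], [0,6,8], [1,2,4], [1,2,7], [1,4,6], [1,5,7], [1,5,8], [1,6,8], [2,3,7], [2,3,8], [3,4,5], [3,4,6], [3,5,8], [3,6,7]

so the chain groups are C_0 ≅ Z^9, C_1 ≅ Z^27, C_2 ≅ Z^18.

Boundary ∂_1: C_1 → C_0 sends each edge [p,q] (with p < q) to q − p. For instance
  ∂[6,8] = [8] − [6].
The 9×27 boundary matrix has rank 8 and Smith normal form diag(1,1,1,1,1,1,1,1).

∂_2: C_2 → C_1 sends each 2-simplex [p,q,r] to [q,r] − [p,r] + [p,q]. For instance
  ∂[2,3,8] = [3,8] − [2,8] + [2,3],
  ∂[0,4,5] = [4,5] − [0,5] + [0,4].
The resulting 27×18 matrix has rank 17, and its Smith normal form has invariant factors (1,1,1,1,1,1,1,1,1,1,1,1,1,1,1,1,1).

From H_k ≅ ker(∂_k) / im(∂_{k+1}) we obtain:

  H_0: rank C_0 − rank ∂_1 = 9 − 8 = 1, and the invariant factors of ∂_1 are all 1, so H_0 = Z.

(K is a triangulation of the torus T^2.)

H_0 ≅ Z.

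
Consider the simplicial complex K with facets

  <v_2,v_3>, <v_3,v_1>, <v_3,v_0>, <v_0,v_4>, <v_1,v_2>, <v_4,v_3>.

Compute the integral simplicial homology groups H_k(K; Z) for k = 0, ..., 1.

H_0 = Z,  H_1 = Z^2.

We work with the vertex ordering v_0 < v_1 < v_2 < v_3 < v_4. The simplices of K, each written with vertices in increasing order, are:

  0-simplices (5): [v_0], [v_1], [v_2], [v_3], [v_4]
  1-simplices (6): [v_0,v_3], [v_0,v_4], [v_1,v_2], [v_1,v_3], [v_2,v_3], [v_3,v_4]

so the chain groups are C_0 ≅ Z^5, C_1 ≅ Z^6.

Boundary ∂_1: C_1 → C_0 is given by ∂[p,q] = [q] − [p].
This gives a 5×6 integer matrix of rank 4; reducing to Smith normal form yields diagonal entries (1,1,1,1).

Now H_k = ker ∂_k / im ∂_{k+1}, so:

  H_0: rank C_0 − rank ∂_1 = 5 − 4 = 1, and the invariant factors of ∂_1 are all 1, so H_0 ≅ Z.
  H_1: rank ker ∂_1 − rank ∂_2 = (6 − 4) − 0 = 2, and there is no ∂_2, so H_1 ≅ Z^2.

As a check, the Euler characteristic is 5 − 6 = -1, which agrees with 1 − 2 = -1.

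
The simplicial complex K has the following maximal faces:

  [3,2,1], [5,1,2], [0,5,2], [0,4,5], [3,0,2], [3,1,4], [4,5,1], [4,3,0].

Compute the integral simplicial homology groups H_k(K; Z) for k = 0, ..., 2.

Take the total order 0 < 1 < 2 < 3 < 4 < 5 on the vertex set. Then K (dimension 2) consists of the simplices:

  0-simplices (6): [0], [1], [2], [3], [4], [5]
  1-simplices (12): [0,2], [0,3], [0,4], [0,5], [1,2], [1,3], [1,4], [1,5], [2,3], [2,5], [3,4], [4,5]
  2-simplices (8): [0,2,3], [0,2,5], [0,3,4], [0,4,5], [1,2,3], [1,2,5], [1,3,4], [1,4,5]

giving chain groups C_0 ≅ Z^6, C_1 ≅ Z^12, C_2 ≅ Z^8.

∂_1: C_1 → C_0 maps an edge to its endpoints' difference, ∂[p,q] = q − p. For instance
  ∂[1,5] = [5] − [1].
The resulting 6×12 matrix has rank 5, and its Smith normal form has invariant factors (1,1,1,1,1).

Boundary ∂_2: C_2 → C_1 acts by ∂[p,q,r] = [q,r] − [p,r] + [p,q]. For instance
  ∂[0,2,3] = [2,3] − [0,3] + [0,2],
  ∂[0,4,5] = [4,5] − [0,5] + [0,4].
The resulting 12×8 matrix has rank 7, and its Smith normal form has invariant factors (1,1,1,1,1,1,1).

From H_k ≅ ker(∂_k) / im(∂_{k+1}) we obtain:

  H_0: rank C_0 − rank ∂_1 = 6 − 5 = 1, and the invariant factors of ∂_1 are all 1, so H_0 ≅ Z.
  H_1: rank ker ∂_1 − rank ∂_2 = (12 − 5) − 7 = 0, and the invariant factors of ∂_2 are all 1, so H_1 ≅ 0.
  H_2: rank ker ∂_2 − rank ∂_3 = (8 − 7) − 0 = 1, and there is no ∂_3, so H_2 ≅ Z.

As a check, the Euler characteristic is 6 − 12 + 8 = 2, which agrees with 1 − 0 + 1 = 2.
(K is a triangulation of the 2-sphere S^2.)

H_0 = Z,  H_1 = 0,  H_2 = Z.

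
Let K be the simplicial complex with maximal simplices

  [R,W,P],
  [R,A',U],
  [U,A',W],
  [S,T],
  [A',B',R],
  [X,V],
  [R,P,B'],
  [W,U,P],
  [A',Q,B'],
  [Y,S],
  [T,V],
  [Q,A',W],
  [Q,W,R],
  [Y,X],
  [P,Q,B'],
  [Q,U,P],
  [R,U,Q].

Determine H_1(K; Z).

We work with the vertex ordering P < Q < R < S < T < U < V < W < X < Y < A' < B'. The simplices of K, each written with vertices in increasing order, are:

  0-simplices (12): [P], [Q], [R], [S], [T], [U], [V], [W], [X], [Y], [A'], [B']
  1-simplices (23): (23 of them)
  2-simplices (12): [P,Q,U], [P,Q,B'], [P,R,W], [P,R,B'], [P,U,W], [Q,R,U], [Q,R,W], [Q,W,A'], [Q,A',B'], [R,U,A'], [R,A',B'], [U,W,A']

giving chain groups C_0 ≅ Z^12, C_1 ≅ Z^23, C_2 ≅ Z^12.

∂_1: C_1 → C_0 maps an edge to its endpoints' difference, ∂[p,q] = q − p. For instance
  ∂[W,A'] = [A'] − [W].
The resulting 12×23 matrix has rank 10, and its Smith normal form has invariant factors (1,1,1,1,1,1,1,1,1,1).

Boundary ∂_2: C_2 → C_1 sends each 2-simplex [p,q,r] to [q,r] − [p,r] + [p,q]. For instance
  ∂[P,U,W] = [U,W] − [P,W] + [P,U],
  ∂[Q,W,A'] = [W,A'] − [Q,A'] + [Q,W].
The 23×12 boundary matrix has rank 12 and Smith normal form diag(1,1,1,1,1,1,1,1,1,1,1,2).

Now H_k = ker ∂_k / im ∂_{k+1}, so:

  H_1: rank ker ∂_1 − rank ∂_2 = (23 − 10) − 12 = 1, and ∂_2 has invariant factor 2 > 1, so H_1 ≅ Z ⊕ Z_2.

H_1 = Z ⊕ Z_2.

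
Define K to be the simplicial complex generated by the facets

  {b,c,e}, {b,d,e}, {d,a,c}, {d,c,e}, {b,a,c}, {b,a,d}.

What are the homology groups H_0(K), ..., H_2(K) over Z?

K has 5 vertices, 9 edges, 6 triangles.
rank ∂_0 = 0, rank ∂_1 = 4 ⇒ b_0 = 5 − 0 − 4 = 1; all invariant factors of ∂_1 are 1 so no torsion. So H_0 ≅ Z.
rank ∂_1 = 4, rank ∂_2 = 5 ⇒ b_1 = 9 − 4 − 5 = 0; all invariant factors of ∂_2 are 1 so no torsion. So H_1 ≅ 0.
rank ∂_2 = 5, rank ∂_3 = 0 ⇒ b_2 = 6 − 5 − 0 = 1. So H_2 ≅ Z.

H_0 ≅ Z,  H_1 = 0,  H_2 ≅ Z.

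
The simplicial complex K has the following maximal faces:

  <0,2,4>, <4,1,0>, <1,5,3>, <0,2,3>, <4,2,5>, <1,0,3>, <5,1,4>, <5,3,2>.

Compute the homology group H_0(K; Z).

Order the vertices as 0 < 1 < 2 < 3 < 4 < 5. Listing each simplex with vertices in this order, K has dimension 2 with simplices:

  0-simplices (6): [0], [1], [2], [3], [4], [5]
  1-simplices (12): [0,1], [0,2], [0,3], [0,4], [1,3], [1,4], [1,5], [2,3], [2,4], [2,5], [3,5], [4,5]
  2-simplices (8): [0,1,3], [0,1,4], [0,2,3], [0,2,4], [1,3,5], [1,4,5], [2,3,5], [2,4,5]

giving chain groups C_0 ≅ Z^6, C_1 ≅ Z^12, C_2 ≅ Z^8.

Boundary ∂_1: C_1 → C_0 is given by ∂[p,q] = [q] − [p].
The 6×12 boundary matrix has rank 5 and Smith normal form diag(1,1,1,1,1).

Boundary ∂_2: C_2 → C_1 sends each 2-simplex [p,q,r] to [q,r] − [p,r] + [p,q]. For instance
  ∂[2,3,5] = [3,5] − [2,5] + [2,3],
  ∂[1,3,5] = [3,5] − [1,5] + [1,3].
The resulting 12×8 matrix has rank 7, and its Smith normal form has invariant factors (1,1,1,1,1,1,1).

Computing H_k = (kernel of ∂_k) / (image of ∂_{k+1}):

  H_0: rank C_0 − rank ∂_1 = 6 − 5 = 1, and the invariant factors of ∂_1 are all 1, so H_0 = Z.

(K is a triangulation of the 2-sphere S^2.)

H_0 = Z.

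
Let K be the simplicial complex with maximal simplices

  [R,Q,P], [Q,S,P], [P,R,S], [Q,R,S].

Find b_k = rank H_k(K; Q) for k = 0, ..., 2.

K has 4 vertices, 6 edges, 4 triangles.
rank ∂_0 = 0, rank ∂_1 = 3 ⇒ b_0 = 4 − 0 − 3 = 1; all invariant factors of ∂_1 are 1 so no torsion. So H_0 = Z.
rank ∂_1 = 3, rank ∂_2 = 3 ⇒ b_1 = 6 − 3 − 3 = 0; all invariant factors of ∂_2 are 1 so no torsion. So H_1 = 0.
rank ∂_2 = 3, rank ∂_3 = 0 ⇒ b_2 = 4 − 3 − 0 = 1. So H_2 = Z.

b_0 = 1, b_1 = 0, b_2 = 1.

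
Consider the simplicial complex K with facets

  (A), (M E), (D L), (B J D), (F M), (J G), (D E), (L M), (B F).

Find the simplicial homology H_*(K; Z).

Take the total order A < B < D < E < F < G < J < L < M on the vertex set. Then K (dimension 2) consists of the simplices:

  0-simplices (9): A, B, D, E, F, G, J, L, M
  1-simplices (10): BD, BF, BJ, DE, DJ, DL, EM, FM, GJ, LM
  2-simplices (1): BDJ

so the chain groups are C_0 ≅ Z^9, C_1 ≅ Z^10, C_2 ≅ Z^1.

Boundary ∂_1: C_1 → C_0 sends each edge [p,q] (with p < q) to q − p.
This gives a 9×10 integer matrix of rank 7; reducing to Smith normal form yields diagonal entries (1,1,1,1,1,1,1).

The boundary map ∂_2: C_2 → C_1 maps a triangle to the signed sum of its edges. For instance
  ∂BDJ = DJ − BJ + BD.
This gives a 10×1 integer matrix of rank 1; reducing to Smith normal form yields diagonal entries (1).

From H_k ≅ ker(∂_k) / im(∂_{k+1}) we obtain:

  H_0: rank C_0 − rank ∂_1 = 9 − 7 = 2, and the invariant factors of ∂_1 are all 1, so H_0 ≅ Z^2.
  H_1: rank ker ∂_1 − rank ∂_2 = (10 − 7) − 1 = 2, and the invariant factors of ∂_2 are all 1, so H_1 ≅ Z^2.
  H_2: rank ker ∂_2 − rank ∂_3 = (1 − 1) − 0 = 0, and there is no ∂_3, so H_2 ≅ 0.

H_0 = Z^2,  H_1 = Z^2,  H_2 = 0.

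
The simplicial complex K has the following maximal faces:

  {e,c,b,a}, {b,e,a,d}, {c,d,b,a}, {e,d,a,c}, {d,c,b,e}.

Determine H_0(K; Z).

H_0 = Z.

K has 5 vertices, 10 edges, 10 triangles, 5 3-simplices.
rank ∂_0 = 0, rank ∂_1 = 4 ⇒ b_0 = 5 − 0 − 4 = 1; all invariant factors of ∂_1 are 1 so no torsion. So H_0 = Z.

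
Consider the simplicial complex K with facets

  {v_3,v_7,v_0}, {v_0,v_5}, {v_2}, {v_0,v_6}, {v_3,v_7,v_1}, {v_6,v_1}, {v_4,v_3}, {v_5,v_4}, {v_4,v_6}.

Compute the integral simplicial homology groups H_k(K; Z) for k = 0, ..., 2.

H_0 ≅ Z^2,  H_1 ≅ Z^3,  H_2 = 0.

Take the total order v_0 < v_1 < v_2 < v_3 < v_4 < v_5 < v_6 < v_7 on the vertex set. Then K (dimension 2) consists of the simplices:

  0-simplices (8): [v_0], [v_1], [v_2], [v_3], [v_4], [v_5], [v_6], [v_7]
  1-simplices (11): [v_0,v_3], [v_0,v_5], [v_0,v_6], [v_0,v_7], [v_1,v_3], [v_1,v_6], [v_1,v_7], [v_3,v_4], [v_3,v_7], [v_4,v_5], [v_4,v_6]
  2-simplices (2): [v_0,v_3,v_7], [v_1,v_3,v_7]

giving chain groups C_0 ≅ Z^8, C_1 ≅ Z^11, C_2 ≅ Z^2.

The boundary map ∂_1: C_1 → C_0 is given by ∂[p,q] = [q] − [p]. For instance
  ∂[v_1,v_6] = [v_6] − [v_1].
The resulting 8×11 matrix has rank 6, and its Smith normal form has invariant factors (1,1,1,1,1,1).

The boundary map ∂_2: C_2 → C_1 acts by ∂[p,q,r] = [q,r] − [p,r] + [p,q]. For instance
  ∂[v_0,v_3,v_7] = [v_3,v_7] − [v_0,v_7] + [v_0,v_3],
  ∂[v_1,v_3,v_7] = [v_3,v_7] − [v_1,v_7] + [v_1,v_3].
This gives a 11×2 integer matrix of rank 2; reducing to Smith normal form yields diagonal entries (1,1).

From H_k ≅ ker(∂_k) / im(∂_{k+1}) we obtain:

  H_0: rank C_0 − rank ∂_1 = 8 − 6 = 2, and the invariant factors of ∂_1 are all 1, so H_0 = Z^2.
  H_1: rank ker ∂_1 − rank ∂_2 = (11 − 6) − 2 = 3, and the invariant factors of ∂_2 are all 1, so H_1 = Z^3.
  H_2: rank ker ∂_2 − rank ∂_3 = (2 − 2) − 0 = 0, and there is no ∂_3, so H_2 = 0.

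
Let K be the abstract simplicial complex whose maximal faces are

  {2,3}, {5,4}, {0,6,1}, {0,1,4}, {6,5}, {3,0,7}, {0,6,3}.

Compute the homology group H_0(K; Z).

We work with the vertex ordering 0 < 1 < 2 < 3 < 4 < 5 < 6 < 7. The simplices of K, each written with vertices in increasing order, are:

  0-simplices (8): [0], [1], [2], [3], [4], [5], [6], [7]
  1-simplices (12): [0,1], [0,3], [0,4], [0,6], [0,7], [1,4], [1,6], [2,3], [3,6], [3,7], [4,5], [5,6]
  2-simplices (4): [0,1,4], [0,1,6], [0,3,6], [0,3,7]

Hence C_0 ≅ Z^8, C_1 ≅ Z^12, C_2 ≅ Z^4.

Boundary ∂_1: C_1 → C_0 is given by ∂[p,q] = [q] − [p]. For instance
  ∂[0,7] = [7] − [0].
As a 8×12 matrix over Z this has rank 7, with invariant factors (1,1,1,1,1,1,1).

The boundary map ∂_2: C_2 → C_1 acts by ∂[p,q,r] = [q,r] − [p,r] + [p,q]. For instance
  ∂[0,3,6] = [3,6] − [0,6] + [0,3],
  ∂[0,1,6] = [1,6] − [0,6] + [0,1].
The 12×4 boundary matrix has rank 4 and Smith normal form diag(1,1,1,1).

Computing H_k = (kernel of ∂_k) / (image of ∂_{k+1}):

  H_0: rank C_0 − rank ∂_1 = 8 − 7 = 1, and the invariant factors of ∂_1 are all 1, so H_0 ≅ Z.

H_0 = Z.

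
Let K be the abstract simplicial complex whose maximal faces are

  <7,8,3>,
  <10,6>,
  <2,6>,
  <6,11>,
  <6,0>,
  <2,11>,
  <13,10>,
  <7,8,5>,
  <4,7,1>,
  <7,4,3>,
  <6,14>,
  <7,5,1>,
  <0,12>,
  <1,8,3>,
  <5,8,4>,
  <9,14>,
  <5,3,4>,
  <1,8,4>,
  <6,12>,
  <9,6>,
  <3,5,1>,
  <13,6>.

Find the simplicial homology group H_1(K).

H_1 = Z^4 × Z/2.

Fix the vertex order 0 < 1 < 2 < 3 < 4 < 5 < 6 < 7 < 8 < 9 < 10 < 11 < 12 < 13 < 14 and write every simplex with vertices in increasing order. Then dim K = 2 and the simplices of K are:

  0-simplices (15): [0], [1], [2], [3], [4], [5], [6], [7], [8], [9], [10], [11], [12], [13], [14]
  1-simplices (27): (27 of them)
  2-simplices (10): [1,3,5], [1,3,8], [1,4,7], [1,4,8], [1,5,7], [3,4,5], [3,4,7], [3,7,8], [4,5,8], [5,7,8]

Hence C_0 ≅ Z^15, C_1 ≅ Z^27, C_2 ≅ Z^10.

Boundary ∂_1: C_1 → C_0 sends each edge [p,q] (with p < q) to q − p. For instance
  ∂[1,7] = [7] − [1].
The 15×27 boundary matrix has rank 13 and Smith normal form diag(1,1,1,1,1,1,1,1,1,1,1,1,1).

∂_2: C_2 → C_1 sends each 2-simplex [p,q,r] to [q,r] − [p,r] + [p,q]. For instance
  ∂[1,4,7] = [4,7] − [1,7] + [1,4],
  ∂[1,4,8] = [4,8] − [1,8] + [1,4].
The 27×10 boundary matrix has rank 10 and Smith normal form diag(1,1,1,1,1,1,1,1,1,2).

Reading off H_k = ker ∂_k / im ∂_{k+1}:

  H_1: rank ker ∂_1 − rank ∂_2 = (27 − 13) − 10 = 4, and ∂_2 has invariant factor 2 > 1, so H_1 = Z^4 × Z/2.

(K is a triangulation of the disjoint union of the real projective plane RP^2 and a wedge of 4 circles.)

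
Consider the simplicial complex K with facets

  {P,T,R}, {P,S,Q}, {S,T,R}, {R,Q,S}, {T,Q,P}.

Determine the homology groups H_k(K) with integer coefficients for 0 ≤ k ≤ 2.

H_0 ≅ Z,  H_1 ≅ Z,  H_2 = 0.

K has 5 vertices, 10 edges, 5 triangles.
rank ∂_0 = 0, rank ∂_1 = 4 ⇒ b_0 = 5 − 0 − 4 = 1; all invariant factors of ∂_1 are 1 so no torsion. So H_0 = Z.
rank ∂_1 = 4, rank ∂_2 = 5 ⇒ b_1 = 10 − 4 − 5 = 1; all invariant factors of ∂_2 are 1 so no torsion. So H_1 = Z.
rank ∂_2 = 5, rank ∂_3 = 0 ⇒ b_2 = 5 − 5 − 0 = 0. So H_2 = 0.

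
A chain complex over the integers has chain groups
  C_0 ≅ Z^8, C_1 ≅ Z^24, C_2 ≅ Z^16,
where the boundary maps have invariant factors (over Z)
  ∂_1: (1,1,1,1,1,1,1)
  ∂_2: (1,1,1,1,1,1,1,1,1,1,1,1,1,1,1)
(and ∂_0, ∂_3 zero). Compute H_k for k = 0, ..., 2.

H_0 = Z,  H_1 = Z^2,  H_2 = Z.

H_0: b_0 = 8 − 0 − 7 = 1; torsion from ∂_1 factors > 1: none. So H_0 = Z.
H_1: b_1 = 24 − 7 − 15 = 2; torsion from ∂_2 factors > 1: none. So H_1 = Z^2.
H_2: b_2 = 16 − 15 − 0 = 1; torsion from ∂_3 factors > 1: none. So H_2 = Z.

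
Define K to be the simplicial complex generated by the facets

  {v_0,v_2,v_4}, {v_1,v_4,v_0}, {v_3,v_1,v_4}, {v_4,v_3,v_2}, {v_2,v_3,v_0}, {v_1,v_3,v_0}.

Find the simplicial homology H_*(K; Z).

H_0 ≅ Z,  H_1 = 0,  H_2 ≅ Z.

Fix the vertex order v_0 < v_1 < v_2 < v_3 < v_4 and write every simplex with vertices in increasing order. Then dim K = 2 and the simplices of K are:

  0-simplices (5): [v_0], [v_1], [v_2], [v_3], [v_4]
  1-simplices (9): [v_0,v_1], [v_0,v_2], [v_0,v_3], [v_0,v_4], [v_1,v_3], [v_1,v_4], [v_2,v_3], [v_2,v_4], [v_3,v_4]
  2-simplices (6): [v_0,v_1,v_3], [v_0,v_1,v_4], [v_0,v_2,v_3], [v_0,v_2,v_4], [v_1,v_3,v_4], [v_2,v_3,v_4]

giving chain groups C_0 ≅ Z^5, C_1 ≅ Z^9, C_2 ≅ Z^6.

∂_1: C_1 → C_0 is given by ∂[p,q] = [q] − [p]. For instance
  ∂[v_2,v_4] = [v_4] − [v_2].
This gives a 5×9 integer matrix of rank 4; reducing to Smith normal form yields diagonal entries (1,1,1,1).

Boundary ∂_2: C_2 → C_1 sends each 2-simplex [p,q,r] to [q,r] − [p,r] + [p,q]. For instance
  ∂[v_2,v_3,v_4] = [v_3,v_4] − [v_2,v_4] + [v_2,v_3],
  ∂[v_0,v_2,v_3] = [v_2,v_3] − [v_0,v_3] + [v_0,v_2].
The resulting 9×6 matrix has rank 5, and its Smith normal form has invariant factors (1,1,1,1,1).

Computing H_k = (kernel of ∂_k) / (image of ∂_{k+1}):

  H_0: rank C_0 − rank ∂_1 = 5 − 4 = 1, and the invariant factors of ∂_1 are all 1, so H_0 = Z.
  H_1: rank ker ∂_1 − rank ∂_2 = (9 − 4) − 5 = 0, and the invariant factors of ∂_2 are all 1, so H_1 = 0.
  H_2: rank ker ∂_2 − rank ∂_3 = (6 − 5) − 0 = 1, and there is no ∂_3, so H_2 = Z.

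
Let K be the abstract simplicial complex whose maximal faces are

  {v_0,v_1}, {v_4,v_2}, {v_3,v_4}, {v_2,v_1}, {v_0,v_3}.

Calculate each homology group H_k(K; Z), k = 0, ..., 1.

H_0 ≅ Z,  H_1 ≅ Z.

Order the vertices as v_0 < v_1 < v_2 < v_3 < v_4. Listing each simplex with vertices in this order, K has dimension 1 with simplices:

  0-simplices (5): [v_0], [v_1], [v_2], [v_3], [v_4]
  1-simplices (5): [v_0,v_1], [v_0,v_3], [v_1,v_2], [v_2,v_4], [v_3,v_4]

giving chain groups C_0 ≅ Z^5, C_1 ≅ Z^5.

The boundary map ∂_1: C_1 → C_0 is given by ∂[p,q] = [q] − [p]. For instance
  ∂[v_3,v_4] = [v_4] − [v_3].
The resulting 5×5 matrix has rank 4, and its Smith normal form has invariant factors (1,1,1,1).

Computing H_k = (kernel of ∂_k) / (image of ∂_{k+1}):

  H_0: rank C_0 − rank ∂_1 = 5 − 4 = 1, and the invariant factors of ∂_1 are all 1, so H_0 = Z.
  H_1: rank ker ∂_1 − rank ∂_2 = (5 − 4) − 0 = 1, and there is no ∂_2, so H_1 = Z.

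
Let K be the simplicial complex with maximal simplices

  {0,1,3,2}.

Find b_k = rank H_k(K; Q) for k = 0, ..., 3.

Take the total order 0 < 1 < 2 < 3 on the vertex set. Then K (dimension 3) consists of the simplices:

  0-simplices (4): [0], [1], [2], [3]
  1-simplices (6): [0,1], [0,2], [0,3], [1,2], [1,3], [2,3]
  2-simplices (4): [0,1,2], [0,1,3], [0,2,3], [1,2,3]
  3-simplices (1): [0,1,2,3]

Hence C_0 ≅ Z^4, C_1 ≅ Z^6, C_2 ≅ Z^4, C_3 ≅ Z^1.

The boundary map ∂_1: C_1 → C_0 sends each edge [p,q] (with p < q) to q − p. For instance
  ∂[0,3] = [3] − [0].
This gives a 4×6 integer matrix of rank 3; reducing to Smith normal form yields diagonal entries (1,1,1).

The boundary map ∂_2: C_2 → C_1 acts by ∂[p,q,r] = [q,r] − [p,r] + [p,q]. For instance
  ∂[0,2,3] = [2,3] − [0,3] + [0,2],
  ∂[1,2,3] = [2,3] − [1,3] + [1,2].
As a 6×4 matrix over Z this has rank 3, with invariant factors (1,1,1).

Boundary ∂_3: C_3 → C_2 sends each 3-simplex σ to the alternating sum Σ_i (−1)^i (σ with its i-th vertex removed). For instance
  ∂[0,1,2,3] = [1,2,3] − [0,2,3] + [0,1,3] − [0,1,2].
This gives a 4×1 integer matrix of rank 1; reducing to Smith normal form yields diagonal entries (1).

Computing H_k = (kernel of ∂_k) / (image of ∂_{k+1}):

  H_0: rank C_0 − rank ∂_1 = 4 − 3 = 1, and the invariant factors of ∂_1 are all 1, so H_0 = Z.
  H_1: rank ker ∂_1 − rank ∂_2 = (6 − 3) − 3 = 0, and the invariant factors of ∂_2 are all 1, so H_1 = 0.
  H_2: rank ker ∂_2 − rank ∂_3 = (4 − 3) − 1 = 0, and the invariant factors of ∂_3 are all 1, so H_2 = 0.
  H_3: rank ker ∂_3 − rank ∂_4 = (1 − 1) − 0 = 0, and there is no ∂_4, so H_3 = 0.

As a check, the Euler characteristic is 4 − 6 + 4 − 1 = 1, which agrees with 1 − 0 + 0 − 0 = 1.
(K is a triangulation of the 3-simplex.)

Hence the Betti numbers are b_0 = 1, b_1 = 0, b_2 = 0, b_3 = 0.

b_0 = 1, b_1 = 0, b_2 = 0, b_3 = 0.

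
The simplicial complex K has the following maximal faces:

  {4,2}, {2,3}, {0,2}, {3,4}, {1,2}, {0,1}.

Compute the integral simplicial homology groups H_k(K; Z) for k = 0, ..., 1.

Order the vertices as 0 < 1 < 2 < 3 < 4. Listing each simplex with vertices in this order, K has dimension 1 with simplices:

  0-simplices (5): [0], [1], [2], [3], [4]
  1-simplices (6): [0,1], [0,2], [1,2], [2,3], [2,4], [3,4]

giving chain groups C_0 ≅ Z^5, C_1 ≅ Z^6.

∂_1: C_1 → C_0 sends each edge [p,q] (with p < q) to q − p. For instance
  ∂[3,4] = [4] − [3].
As a 5×6 matrix over Z this has rank 4, with invariant factors (1,1,1,1).

Computing H_k = (kernel of ∂_k) / (image of ∂_{k+1}):

  H_0: rank C_0 − rank ∂_1 = 5 − 4 = 1, and the invariant factors of ∂_1 are all 1, so H_0 = Z.
  H_1: rank ker ∂_1 − rank ∂_2 = (6 − 4) − 0 = 2, and there is no ∂_2, so H_1 = Z^2.

H_0 ≅ Z,  H_1 ≅ Z^2.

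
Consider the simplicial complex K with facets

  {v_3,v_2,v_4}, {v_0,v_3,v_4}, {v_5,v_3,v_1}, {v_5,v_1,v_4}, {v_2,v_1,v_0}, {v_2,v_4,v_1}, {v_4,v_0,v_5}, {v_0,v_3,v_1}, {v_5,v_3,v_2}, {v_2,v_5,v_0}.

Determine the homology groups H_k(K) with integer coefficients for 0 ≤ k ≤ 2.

We work with the vertex ordering v_0 < v_1 < v_2 < v_3 < v_4 < v_5. The simplices of K, each written with vertices in increasing order, are:

  0-simplices (6): [v_0], [v_1], [v_2], [v_3], [v_4], [v_5]
  1-simplices (15): (15 of them)
  2-simplices (10): [v_0,v_1,v_2], [v_0,v_1,v_3], [v_0,v_2,v_5], [v_0,v_3,v_4], [v_0,v_4,v_5], [v_1,v_2,v_4], [v_1,v_3,v_5], [v_1,v_4,v_5], [v_2,v_3,v_4], [v_2,v_3,v_5]

so the chain groups are C_0 ≅ Z^6, C_1 ≅ Z^15, C_2 ≅ Z^10.

The boundary map ∂_1: C_1 → C_0 sends each edge [p,q] (with p < q) to q − p. For instance
  ∂[v_2,v_5] = [v_5] − [v_2].
The 6×15 boundary matrix has rank 5 and Smith normal form diag(1,1,1,1,1).

Boundary ∂_2: C_2 → C_1 maps a triangle to the signed sum of its edges. For instance
  ∂[v_2,v_3,v_5] = [v_3,v_5] − [v_2,v_5] + [v_2,v_3],
  ∂[v_1,v_2,v_4] = [v_2,v_4] − [v_1,v_4] + [v_1,v_2].
The resulting 15×10 matrix has rank 10, and its Smith normal form has invariant factors (1,1,1,1,1,1,1,1,1,2).

Now H_k = ker ∂_k / im ∂_{k+1}, so:

  H_0: rank C_0 − rank ∂_1 = 6 − 5 = 1, and the invariant factors of ∂_1 are all 1, so H_0 = Z.
  H_1: rank ker ∂_1 − rank ∂_2 = (15 − 5) − 10 = 0, and ∂_2 has invariant factor 2 > 1, so H_1 = Z/2.
  H_2: rank ker ∂_2 − rank ∂_3 = (10 − 10) − 0 = 0, and there is no ∂_3, so H_2 = 0.

As a check, the Euler characteristic is 6 − 15 + 10 = 1, which agrees with 1 − 0 + 0 = 1.
(K is a triangulation of the real projective plane RP^2.)

H_0 = Z,  H_1 = Z/2,  H_2 = 0.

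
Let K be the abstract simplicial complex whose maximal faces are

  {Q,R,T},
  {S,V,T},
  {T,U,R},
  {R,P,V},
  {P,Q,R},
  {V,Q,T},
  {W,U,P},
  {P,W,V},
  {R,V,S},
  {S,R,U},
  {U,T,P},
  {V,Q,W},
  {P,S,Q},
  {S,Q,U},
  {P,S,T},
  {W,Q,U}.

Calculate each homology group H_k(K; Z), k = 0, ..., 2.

H_0 = Z,  H_1 = Z^2,  H_2 = Z.

We work with the vertex ordering P < Q < R < S < T < U < V < W. The simplices of K, each written with vertices in increasing order, are:

  0-simplices (8): P, Q, R, S, T, U, V, W
  1-simplices (24): PQ, PR, PS, PT, PU, PV, PW, QR, QS, QT, QU, QV, QW, RS, RT, RU, RV, ST, SU, SV, TU, TV, UW, VW
  2-simplices (16): PQR, PQS, PRV, PST, PTU, PUW, PVW, QRT, QSU, QTV, QUW, QVW, RSU, RSV, RTU, STV

giving chain groups C_0 ≅ Z^8, C_1 ≅ Z^24, C_2 ≅ Z^16.

∂_1: C_1 → C_0 is given by ∂[p,q] = [q] − [p].
As a 8×24 matrix over Z this has rank 7, with invariant factors (1,1,1,1,1,1,1).

The boundary map ∂_2: C_2 → C_1 maps a triangle to the signed sum of its edges. For instance
  ∂QUW = UW − QW + QU,
  ∂PUW = UW − PW + PU.
The resulting 24×16 matrix has rank 15, and its Smith normal form has invariant factors (1,1,1,1,1,1,1,1,1,1,1,1,1,1,1).

Computing H_k = (kernel of ∂_k) / (image of ∂_{k+1}):

  H_0: rank C_0 − rank ∂_1 = 8 − 7 = 1, and the invariant factors of ∂_1 are all 1, so H_0 = Z.
  H_1: rank ker ∂_1 − rank ∂_2 = (24 − 7) − 15 = 2, and the invariant factors of ∂_2 are all 1, so H_1 = Z^2.
  H_2: rank ker ∂_2 − rank ∂_3 = (16 − 15) − 0 = 1, and there is no ∂_3, so H_2 = Z.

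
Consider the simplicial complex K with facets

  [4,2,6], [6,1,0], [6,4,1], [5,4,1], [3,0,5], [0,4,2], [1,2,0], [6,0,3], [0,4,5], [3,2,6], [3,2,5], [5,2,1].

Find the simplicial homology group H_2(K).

H_2 = 0.

Take the total order 0 < 1 < 2 < 3 < 4 < 5 < 6 on the vertex set. Then K (dimension 2) consists of the simplices:

  0-simplices (7): [0], [1], [2], [3], [4], [5], [6]
  1-simplices (18): [0,1], [0,2], [0,3], [0,4], [0,5], [0,6], [1,2], [1,4], [1,5], [1,6], [2,3], [2,4], [2,5], [2,6], [3,5], [3,6], [4,5], [4,6]
  2-simplices (12): [0,1,2], [0,1,6], [0,2,4], [0,3,5], [0,3,6], [0,4,5], [1,2,5], [1,4,5], [1,4,6], [2,3,5], [2,3,6], [2,4,6]

giving chain groups C_0 ≅ Z^7, C_1 ≅ Z^18, C_2 ≅ Z^12.

Boundary ∂_1: C_1 → C_0 maps an edge to its endpoints' difference, ∂[p,q] = q − p.
The resulting 7×18 matrix has rank 6, and its Smith normal form has invariant factors (1,1,1,1,1,1).

∂_2: C_2 → C_1 maps a triangle to the signed sum of its edges. For instance
  ∂[2,3,5] = [3,5] − [2,5] + [2,3],
  ∂[2,3,6] = [3,6] − [2,6] + [2,3].
The resulting 18×12 matrix has rank 12, and its Smith normal form has invariant factors (1,1,1,1,1,1,1,1,1,1,1,2).

Now H_k = ker ∂_k / im ∂_{k+1}, so:

  H_2: rank ker ∂_2 − rank ∂_3 = (12 − 12) − 0 = 0, and there is no ∂_3, so H_2 = 0.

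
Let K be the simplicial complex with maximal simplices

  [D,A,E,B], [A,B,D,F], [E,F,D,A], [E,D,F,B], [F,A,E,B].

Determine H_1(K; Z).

K has 5 vertices, 10 edges, 10 triangles, 5 3-simplices.
rank ∂_1 = 4, rank ∂_2 = 6 ⇒ b_1 = 10 − 4 − 6 = 0; all invariant factors of ∂_2 are 1 so no torsion. So H_1 ≅ 0.

H_1 = 0.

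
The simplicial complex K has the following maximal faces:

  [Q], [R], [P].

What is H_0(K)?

H_0 = Z^3.

We work with the vertex ordering P < Q < R. The simplices of K, each written with vertices in increasing order, are:

  0-simplices (3): P, Q, R

Hence C_0 ≅ Z^3.

From H_k ≅ ker(∂_k) / im(∂_{k+1}) we obtain:

  H_0: rank C_0 − rank ∂_1 = 3 − 0 = 3, and there is no ∂_1, so H_0 ≅ Z^3.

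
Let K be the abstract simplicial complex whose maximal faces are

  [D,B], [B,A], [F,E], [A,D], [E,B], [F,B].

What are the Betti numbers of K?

Order the vertices as A < B < D < E < F. Listing each simplex with vertices in this order, K has dimension 1 with simplices:

  0-simplices (5): A, B, D, E, F
  1-simplices (6): AB, AD, BD, BE, BF, EF

giving chain groups C_0 ≅ Z^5, C_1 ≅ Z^6.

The boundary map ∂_1: C_1 → C_0 maps an edge to its endpoints' difference, ∂[p,q] = q − p. For instance
  ∂AD = D − A.
This gives a 5×6 integer matrix of rank 4; reducing to Smith normal form yields diagonal entries (1,1,1,1).

Computing H_k = (kernel of ∂_k) / (image of ∂_{k+1}):

  H_0: rank C_0 − rank ∂_1 = 5 − 4 = 1, and the invariant factors of ∂_1 are all 1, so H_0 ≅ Z.
  H_1: rank ker ∂_1 − rank ∂_2 = (6 − 4) − 0 = 2, and there is no ∂_2, so H_1 ≅ Z^2.

Hence the Betti numbers are b_0 = 1, b_1 = 2.

b_0 = 1, b_1 = 2.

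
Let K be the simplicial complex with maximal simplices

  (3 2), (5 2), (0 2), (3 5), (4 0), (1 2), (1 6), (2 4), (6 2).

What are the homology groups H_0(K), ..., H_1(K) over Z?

We work with the vertex ordering 0 < 1 < 2 < 3 < 4 < 5 < 6. The simplices of K, each written with vertices in increasing order, are:

  0-simplices (7): [0], [1], [2], [3], [4], [5], [6]
  1-simplices (9): [0,2], [0,4], [1,2], [1,6], [2,3], [2,4], [2,5], [2,6], [3,5]

so the chain groups are C_0 ≅ Z^7, C_1 ≅ Z^9.

Boundary ∂_1: C_1 → C_0 maps an edge to its endpoints' difference, ∂[p,q] = q − p.
This gives a 7×9 integer matrix of rank 6; reducing to Smith normal form yields diagonal entries (1,1,1,1,1,1).

Computing H_k = (kernel of ∂_k) / (image of ∂_{k+1}):

  H_0: rank C_0 − rank ∂_1 = 7 − 6 = 1, and the invariant factors of ∂_1 are all 1, so H_0 = Z.
  H_1: rank ker ∂_1 − rank ∂_2 = (9 − 6) − 0 = 3, and there is no ∂_2, so H_1 = Z^3.

H_0 ≅ Z,  H_1 ≅ Z^3.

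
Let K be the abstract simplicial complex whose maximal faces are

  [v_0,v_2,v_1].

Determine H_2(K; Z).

H_2 = 0.

Take the total order v_0 < v_1 < v_2 on the vertex set. Then K (dimension 2) consists of the simplices:

  0-simplices (3): [v_0], [v_1], [v_2]
  1-simplices (3): [v_0,v_1], [v_0,v_2], [v_1,v_2]
  2-simplices (1): [v_0,v_1,v_2]

so the chain groups are C_0 ≅ Z^3, C_1 ≅ Z^3, C_2 ≅ Z^1.

The boundary map ∂_1: C_1 → C_0 is given by ∂[p,q] = [q] − [p].
The resulting 3×3 matrix has rank 2, and its Smith normal form has invariant factors (1,1).

Boundary ∂_2: C_2 → C_1 acts by ∂[p,q,r] = [q,r] − [p,r] + [p,q]. For instance
  ∂[v_0,v_1,v_2] = [v_1,v_2] − [v_0,v_2] + [v_0,v_1].
As a 3×1 matrix over Z this has rank 1, with invariant factors (1).

Reading off H_k = ker ∂_k / im ∂_{k+1}:

  H_2: rank ker ∂_2 − rank ∂_3 = (1 − 1) − 0 = 0, and there is no ∂_3, so H_2 ≅ 0.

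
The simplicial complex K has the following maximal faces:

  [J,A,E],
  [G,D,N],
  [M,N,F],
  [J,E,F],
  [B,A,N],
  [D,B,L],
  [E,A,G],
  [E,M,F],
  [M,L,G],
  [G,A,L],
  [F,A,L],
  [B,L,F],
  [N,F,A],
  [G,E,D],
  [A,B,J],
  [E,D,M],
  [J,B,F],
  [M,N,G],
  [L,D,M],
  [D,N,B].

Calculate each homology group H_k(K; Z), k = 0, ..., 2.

H_0 = Z,  H_1 = Z ⊕ Z/2Z,  H_2 = 0.

Fix the vertex order A < B < D < E < F < G < J < L < M < N and write every simplex with vertices in increasing order. Then dim K = 2 and the simplices of K are:

  0-simplices (10): A, B, D, E, F, G, J, L, M, N
  1-simplices (30): AB, AE, AF, AG, AJ, AL, AN, BD, BF, BJ, BL, BN, DE, DG, DL, DM, DN, EF, EG, EJ, EM, FJ, FL, FM, FN, GL, GM, GN, LM, MN
  2-simplices (20): ABJ, ABN, AEG, AEJ, AFL, AFN, AGL, BDL, BDN, BFJ, BFL, DEG, DEM, DGN, DLM, EFJ, EFM, FMN, GLM, GMN

giving chain groups C_0 ≅ Z^10, C_1 ≅ Z^30, C_2 ≅ Z^20.

Boundary ∂_1: C_1 → C_0 sends each edge [p,q] (with p < q) to q − p. For instance
  ∂EF = F − E.
As a 10×30 matrix over Z this has rank 9, with invariant factors (1,1,1,1,1,1,1,1,1).

Boundary ∂_2: C_2 → C_1 sends each 2-simplex [p,q,r] to [q,r] − [p,r] + [p,q]. For instance
  ∂AFN = FN − AN + AF,
  ∂GMN = MN − GN + GM.
The 30×20 boundary matrix has rank 20 and Smith normal form diag(1,1,1,1,1,1,1,1,1,1,1,1,1,1,1,1,1,1,1,2).

Reading off H_k = ker ∂_k / im ∂_{k+1}:

  H_0: rank C_0 − rank ∂_1 = 10 − 9 = 1, and the invariant factors of ∂_1 are all 1, so H_0 = Z.
  H_1: rank ker ∂_1 − rank ∂_2 = (30 − 9) − 20 = 1, and ∂_2 has invariant factor 2 > 1, so H_1 = Z ⊕ Z/2Z.
  H_2: rank ker ∂_2 − rank ∂_3 = (20 − 20) − 0 = 0, and there is no ∂_3, so H_2 = 0.

(K is a triangulation of the Klein bottle.)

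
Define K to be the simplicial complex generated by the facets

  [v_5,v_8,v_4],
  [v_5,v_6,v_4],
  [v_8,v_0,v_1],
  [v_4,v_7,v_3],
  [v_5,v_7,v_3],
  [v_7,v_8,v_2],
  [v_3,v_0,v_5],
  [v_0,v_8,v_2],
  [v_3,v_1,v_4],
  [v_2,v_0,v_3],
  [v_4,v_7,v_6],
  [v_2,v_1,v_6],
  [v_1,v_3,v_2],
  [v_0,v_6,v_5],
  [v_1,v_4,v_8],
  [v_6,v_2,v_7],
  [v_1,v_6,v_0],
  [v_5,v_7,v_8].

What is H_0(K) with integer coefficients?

H_0 = Z.

K has 9 vertices, 27 edges, 18 triangles.
rank ∂_0 = 0, rank ∂_1 = 8 ⇒ b_0 = 9 − 0 − 8 = 1; all invariant factors of ∂_1 are 1 so no torsion. So H_0 = Z.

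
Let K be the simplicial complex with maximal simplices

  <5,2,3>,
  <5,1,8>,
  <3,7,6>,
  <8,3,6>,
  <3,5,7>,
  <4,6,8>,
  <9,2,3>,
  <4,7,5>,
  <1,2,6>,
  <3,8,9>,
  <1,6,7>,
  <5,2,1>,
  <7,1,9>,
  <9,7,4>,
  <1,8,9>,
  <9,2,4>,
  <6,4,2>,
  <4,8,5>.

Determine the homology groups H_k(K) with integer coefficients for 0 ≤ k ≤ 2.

We work with the vertex ordering 1 < 2 < 3 < 4 < 5 < 6 < 7 < 8 < 9. The simplices of K, each written with vertices in increasing order, are:

  0-simplices (9): [1], [2], [3], [4], [5], [6], [7], [8], [9]
  1-simplices (27): (27 of them)
  2-simplices (18): [1,2,5], [1,2,6], [1,5,8], [1,6,7], [1,7,9], [1,8,9], [2,3,5], [2,3,9], [2,4,6], [2,4,9], [3,5,7], [3,6,7], [3,6,8], [3,8,9], [4,5,7], [4,5,8], [4,6,8], [4,7,9]

giving chain groups C_0 ≅ Z^9, C_1 ≅ Z^27, C_2 ≅ Z^18.

The boundary map ∂_1: C_1 → C_0 maps an edge to its endpoints' difference, ∂[p,q] = q − p.
The resulting 9×27 matrix has rank 8, and its Smith normal form has invariant factors (1,1,1,1,1,1,1,1).

∂_2: C_2 → C_1 acts by ∂[p,q,r] = [q,r] − [p,r] + [p,q]. For instance
  ∂[4,7,9] = [7,9] − [4,9] + [4,7],
  ∂[4,6,8] = [6,8] − [4,8] + [4,6].
This gives a 27×18 integer matrix of rank 17; reducing to Smith normal form yields diagonal entries (1,1,1,1,1,1,1,1,1,1,1,1,1,1,1,1,1).

From H_k ≅ ker(∂_k) / im(∂_{k+1}) we obtain:

  H_0: rank C_0 − rank ∂_1 = 9 − 8 = 1, and the invariant factors of ∂_1 are all 1, so H_0 ≅ Z.
  H_1: rank ker ∂_1 − rank ∂_2 = (27 − 8) − 17 = 2, and the invariant factors of ∂_2 are all 1, so H_1 ≅ Z^2.
  H_2: rank ker ∂_2 − rank ∂_3 = (18 − 17) − 0 = 1, and there is no ∂_3, so H_2 ≅ Z.

As a check, the Euler characteristic is 9 − 27 + 18 = 0, which agrees with 1 − 2 + 1 = 0.

H_0 = Z,  H_1 = Z^2,  H_2 = Z.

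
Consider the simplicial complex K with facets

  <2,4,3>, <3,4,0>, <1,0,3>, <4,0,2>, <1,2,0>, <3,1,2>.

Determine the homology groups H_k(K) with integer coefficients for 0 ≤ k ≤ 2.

K has 5 vertices, 9 edges, 6 triangles.
rank ∂_0 = 0, rank ∂_1 = 4 ⇒ b_0 = 5 − 0 − 4 = 1; all invariant factors of ∂_1 are 1 so no torsion. So H_0 ≅ Z.
rank ∂_1 = 4, rank ∂_2 = 5 ⇒ b_1 = 9 − 4 − 5 = 0; all invariant factors of ∂_2 are 1 so no torsion. So H_1 ≅ 0.
rank ∂_2 = 5, rank ∂_3 = 0 ⇒ b_2 = 6 − 5 − 0 = 1. So H_2 ≅ Z.

H_0 ≅ Z,  H_1 = 0,  H_2 ≅ Z.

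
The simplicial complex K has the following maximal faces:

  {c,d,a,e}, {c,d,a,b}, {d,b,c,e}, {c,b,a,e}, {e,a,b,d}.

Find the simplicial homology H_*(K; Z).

H_0 ≅ Z,  H_1 = 0,  H_2 = 0,  H_3 ≅ Z.

Take the total order a < b < c < d < e on the vertex set. Then K (dimension 3) consists of the simplices:

  0-simplices (5): a, b, c, d, e
  1-simplices (10): ab, ac, ad, ae, bc, bd, be, cd, ce, de
  2-simplices (10): abc, abd, abe, acd, ace, ade, bcd, bce, bde, cde
  3-simplices (5): abcd, abce, abde, acde, bcde

giving chain groups C_0 ≅ Z^5, C_1 ≅ Z^10, C_2 ≅ Z^10, C_3 ≅ Z^5.

The boundary map ∂_1: C_1 → C_0 is given by ∂[p,q] = [q] − [p]. For instance
  ∂ab = b − a.
This gives a 5×10 integer matrix of rank 4; reducing to Smith normal form yields diagonal entries (1,1,1,1).

∂_2: C_2 → C_1 maps a triangle to the signed sum of its edges. For instance
  ∂bce = ce − be + bc,
  ∂bde = de − be + bd.
The resulting 10×10 matrix has rank 6, and its Smith normal form has invariant factors (1,1,1,1,1,1).

∂_3: C_3 → C_2 sends each 3-simplex σ to the alternating sum Σ_i (−1)^i (σ with its i-th vertex removed). For instance
  ∂acde = cde − ade + ace − acd,
  ∂abce = bce − ace + abe − abc.
This gives a 10×5 integer matrix of rank 4; reducing to Smith normal form yields diagonal entries (1,1,1,1).

Computing H_k = (kernel of ∂_k) / (image of ∂_{k+1}):

  H_0: rank C_0 − rank ∂_1 = 5 − 4 = 1, and the invariant factors of ∂_1 are all 1, so H_0 ≅ Z.
  H_1: rank ker ∂_1 − rank ∂_2 = (10 − 4) − 6 = 0, and the invariant factors of ∂_2 are all 1, so H_1 ≅ 0.
  H_2: rank ker ∂_2 − rank ∂_3 = (10 − 6) − 4 = 0, and the invariant factors of ∂_3 are all 1, so H_2 ≅ 0.
  H_3: rank ker ∂_3 − rank ∂_4 = (5 − 4) − 0 = 1, and there is no ∂_4, so H_3 ≅ Z.

(K is a triangulation of the 3-sphere S^3.)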